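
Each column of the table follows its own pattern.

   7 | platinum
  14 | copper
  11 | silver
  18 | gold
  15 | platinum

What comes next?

22  copper

First component goes 7, 14, 11, 18, 15 → 22 (alternating steps +7, −3, +7, −3, …).
For the metal, repeats platinum → copper → silver → gold: platinum, copper, silver, gold, platinum → copper.
Putting it together: 22  copper.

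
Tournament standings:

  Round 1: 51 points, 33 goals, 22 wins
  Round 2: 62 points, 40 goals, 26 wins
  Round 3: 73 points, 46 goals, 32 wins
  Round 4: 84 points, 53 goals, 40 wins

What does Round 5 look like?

Points: 51, 62, 73, 84 → 95 (+11 each step).
Goals goes 33, 40, 46, 53 → 59 (alternating steps +7, +6, +7, +6, …).
For the wins, differences are 4, 6, 8, … (increasing by 2 each time): 22, 26, 32, 40 → 50.
Putting it together: 95 points, 59 goals, 50 wins.

95 points, 59 goals, 50 wins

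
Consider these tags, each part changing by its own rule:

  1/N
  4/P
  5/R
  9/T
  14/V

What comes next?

23/X

First component: each term is the sum of the two before it; 1, 4, 5, 9, 14 → 23.
Letter — letters move forward 2 places in the alphabet: N, P, R, T, V → X.
So the next tag is 23/X.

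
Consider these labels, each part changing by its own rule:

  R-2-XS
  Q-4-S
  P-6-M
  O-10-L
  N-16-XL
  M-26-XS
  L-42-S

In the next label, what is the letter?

Letter: R, Q, P, O, N, M, L → K (letters move back 1 place in the alphabet).

K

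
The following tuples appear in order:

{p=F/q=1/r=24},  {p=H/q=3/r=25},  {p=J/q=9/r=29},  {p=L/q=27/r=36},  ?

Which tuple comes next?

P: letters move forward 2 places in the alphabet, so F, H, J, L → N.
Q goes 1, 3, 9, 27 → 81 (×3 each step).
R: differences are 1, 4, 7, … (increasing by 3 each time); 24, 25, 29, 36 → 46.
So the next tuple is {p=N/q=81/r=46}.

{p=N/q=81/r=46}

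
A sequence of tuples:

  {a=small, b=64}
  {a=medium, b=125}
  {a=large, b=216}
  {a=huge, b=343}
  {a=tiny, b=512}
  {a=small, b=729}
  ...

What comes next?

{a=medium, b=1000}

A: small, medium, large, huge, tiny, small → medium (repeats small → medium → large → huge → tiny).
For the b, perfect cubes: 4³, 5³, 6³, …: 64, 125, 216, 343, 512, 729 → 1000.
So the next tuple is {a=medium, b=1000}.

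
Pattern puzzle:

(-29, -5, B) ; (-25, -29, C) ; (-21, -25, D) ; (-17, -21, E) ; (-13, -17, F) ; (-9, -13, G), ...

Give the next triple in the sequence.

(-5, -9, H)

First entry goes -29, -25, -21, -17, -13, -9 → -5 (+4 each step).
Second entry: always the previous value of the first entry; -5, -29, -25, -21, -17, -13 → -9.
Letter goes B, C, D, E, F, G → H (letters move forward 1 place in the alphabet).
Combining the parts gives (-5, -9, H).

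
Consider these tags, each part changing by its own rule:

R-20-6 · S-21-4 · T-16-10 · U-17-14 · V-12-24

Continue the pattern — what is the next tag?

Letter: R, S, T, U, V → W (letters move forward 1 place in the alphabet).
Second component: alternating steps +1, −5, +1, −5, …, so 20, 21, 16, 17, 12 → 13.
For the third component, each term is the sum of the two before it: 6, 4, 10, 14, 24 → 38.
Combining the parts gives W-13-38.

W-13-38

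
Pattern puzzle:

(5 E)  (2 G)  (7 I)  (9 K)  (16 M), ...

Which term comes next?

First component: 5, 2, 7, 9, 16 → 25 (each term is the sum of the two before it).
Letter: E, G, I, K, M → O (letters move forward 2 places in the alphabet).
So the next term is (25 O).

(25 O)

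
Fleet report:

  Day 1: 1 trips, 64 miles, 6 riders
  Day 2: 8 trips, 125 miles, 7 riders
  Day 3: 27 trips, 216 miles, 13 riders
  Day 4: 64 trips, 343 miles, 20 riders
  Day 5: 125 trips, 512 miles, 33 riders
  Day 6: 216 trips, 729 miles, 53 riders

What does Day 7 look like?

For the trips, perfect cubes: 1³, 2³, 3³, …: 1, 8, 27, 64, 125, 216 → 343.
Miles — perfect cubes: 4³, 5³, 6³, …: 64, 125, 216, 343, 512, 729 → 1000.
Riders: each term is the sum of the two before it; 6, 7, 13, 20, 33, 53 → 86.
So the next record is 343 trips, 1000 miles, 86 riders.

343 trips, 1000 miles, 86 riders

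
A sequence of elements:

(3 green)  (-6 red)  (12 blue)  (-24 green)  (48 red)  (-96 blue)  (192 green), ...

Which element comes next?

(-384 red)

First slot: ×(-2) each step; 3, -6, 12, -24, 48, -96, 192 → -384.
Colour: green, red, blue, green, red, blue, green → red (repeats green → red → blue).
Putting it together: (-384 red).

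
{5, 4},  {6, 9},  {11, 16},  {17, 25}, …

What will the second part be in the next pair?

Second part: perfect squares: 2², 3², 4², …; 4, 9, 16, 25 → 36.

36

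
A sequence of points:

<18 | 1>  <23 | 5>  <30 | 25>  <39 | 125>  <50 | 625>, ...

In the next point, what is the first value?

First value — differences are 5, 7, 9, … (increasing by 2 each time): 18, 23, 30, 39, 50 → 63.

63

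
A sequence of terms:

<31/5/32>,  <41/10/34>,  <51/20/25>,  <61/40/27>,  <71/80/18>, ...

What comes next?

<81/160/20>

First component goes 31, 41, 51, 61, 71 → 81 (+10 each step).
Second component: ×2 each step, so 5, 10, 20, 40, 80 → 160.
Third component — alternating steps +2, −9, +2, −9, …: 32, 34, 25, 27, 18 → 20.
Putting it together: <81/160/20>.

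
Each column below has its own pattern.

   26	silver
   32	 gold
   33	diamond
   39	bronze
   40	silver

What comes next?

First component: 26, 32, 33, 39, 40 → 46 (alternating steps +6, +1, +6, +1, …).
Rank: repeats silver → gold → diamond → bronze, so silver, gold, diamond, bronze, silver → gold.
Combining the parts gives 46  gold.

46  gold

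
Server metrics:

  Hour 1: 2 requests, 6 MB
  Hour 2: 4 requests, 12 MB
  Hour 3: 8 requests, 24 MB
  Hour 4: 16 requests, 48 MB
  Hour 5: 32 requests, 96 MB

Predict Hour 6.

For the requests, ×2 each step: 2, 4, 8, 16, 32 → 64.
For the MB, always 3 × the requests: 6, 12, 24, 48, 96 → 192.
Putting it together: 64 requests, 192 MB.

64 requests, 192 MB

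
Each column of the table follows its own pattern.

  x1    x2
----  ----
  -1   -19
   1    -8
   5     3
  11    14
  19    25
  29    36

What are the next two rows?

41  47; 55  58

Column x1 goes -1, 1, 5, 11, 19, 29 → 41 → 55 (differences are 2, 4, 6, … (increasing by 2 each time)).
Column x2: -19, -8, 3, 14, 25, 36 → 47 → 58 (+11 each step).
Putting the parts together: 41  47 and then 55  58.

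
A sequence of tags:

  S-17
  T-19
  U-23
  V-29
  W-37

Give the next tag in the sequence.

X-47

Letter: S, T, U, V, W → X (letters move forward 1 place in the alphabet).
Second component: 17, 19, 23, 29, 37 → 47 (differences are 2, 4, 6, … (increasing by 2 each time)).
Combining the parts gives X-47.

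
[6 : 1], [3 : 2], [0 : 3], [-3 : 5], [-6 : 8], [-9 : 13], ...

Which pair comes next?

For the first part, −3 each step: 6, 3, 0, -3, -6, -9 → -12.
Second part goes 1, 2, 3, 5, 8, 13 → 21 (each term is the sum of the two before it).
Combining the parts gives [-12 : 21].

[-12 : 21]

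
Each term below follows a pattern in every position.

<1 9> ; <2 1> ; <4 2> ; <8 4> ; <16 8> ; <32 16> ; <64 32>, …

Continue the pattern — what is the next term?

<128 64>

First slot: ×2 each step, so 1, 2, 4, 8, 16, 32, 64 → 128.
Second slot: 9, 1, 2, 4, 8, 16, 32 → 64 (always the previous value of the first slot).
Putting it together: <128 64>.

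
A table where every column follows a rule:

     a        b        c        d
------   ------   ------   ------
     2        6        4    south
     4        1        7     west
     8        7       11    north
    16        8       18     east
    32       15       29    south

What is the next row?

Column a: ×2 each step; 2, 4, 8, 16, 32 → 64.
Column b goes 6, 1, 7, 8, 15 → 23 (each term is the sum of the two before it).
Column c — each term is the sum of the two before it: 4, 7, 11, 18, 29 → 47.
Column d: south, west, north, east, south → west (repeats south → west → north → east).
Combining the parts gives 64  23  47  west.

64  23  47  west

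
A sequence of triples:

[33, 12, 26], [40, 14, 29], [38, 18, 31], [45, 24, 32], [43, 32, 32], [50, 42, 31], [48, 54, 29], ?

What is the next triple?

[55, 68, 26]

First coordinate goes 33, 40, 38, 45, 43, 50, 48 → 55 (alternating steps +7, −2, +7, −2, …).
Second coordinate: differences are 2, 4, 6, … (increasing by 2 each time); 12, 14, 18, 24, 32, 42, 54 → 68.
For the third coordinate, differences are 3, 2, 1, … (decreasing by 1 each time): 26, 29, 31, 32, 32, 31, 29 → 26.
Putting it together: [55, 68, 26].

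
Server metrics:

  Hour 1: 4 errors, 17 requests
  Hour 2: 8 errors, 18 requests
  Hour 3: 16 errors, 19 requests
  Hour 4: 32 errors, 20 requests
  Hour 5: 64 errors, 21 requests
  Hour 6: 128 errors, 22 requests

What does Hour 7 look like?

256 errors, 23 requests

For the errors, ×2 each step: 4, 8, 16, 32, 64, 128 → 256.
Requests goes 17, 18, 19, 20, 21, 22 → 23 (+1 each step).
Combining the parts gives 256 errors, 23 requests.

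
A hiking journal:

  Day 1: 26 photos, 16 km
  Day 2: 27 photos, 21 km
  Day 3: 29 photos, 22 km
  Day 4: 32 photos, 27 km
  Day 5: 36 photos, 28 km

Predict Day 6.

41 photos, 33 km

Photos — differences are 1, 2, 3, … (increasing by 1 each time): 26, 27, 29, 32, 36 → 41.
For the km, alternating steps +5, +1, +5, +1, …: 16, 21, 22, 27, 28 → 33.
Combining the parts gives 41 photos, 33 km.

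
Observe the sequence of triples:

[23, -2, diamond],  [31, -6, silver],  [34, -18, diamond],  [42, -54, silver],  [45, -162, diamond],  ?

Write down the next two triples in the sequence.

[53, -486, silver], [56, -1458, diamond]

First value: 23, 31, 34, 42, 45 → 53 → 56 (alternating steps +8, +3, +8, +3, …).
For the second value, ×3 each step: -2, -6, -18, -54, -162 → -486 → -1458.
For the rank, alternates diamond ↔ silver: diamond, silver, diamond, silver, diamond → silver → diamond.
Putting the parts together: [53, -486, silver] and then [56, -1458, diamond].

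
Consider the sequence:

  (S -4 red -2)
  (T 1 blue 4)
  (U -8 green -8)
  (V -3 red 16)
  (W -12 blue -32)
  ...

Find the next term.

(X -7 green 64)

Letter — letters move forward 1 place in the alphabet: S, T, U, V, W → X.
Second coordinate — alternating steps +5, −9, +5, −9, …: -4, 1, -8, -3, -12 → -7.
Colour: repeats red → blue → green; red, blue, green, red, blue → green.
Fourth coordinate: ×(-2) each step, so -2, 4, -8, 16, -32 → 64.
Putting it together: (X -7 green 64).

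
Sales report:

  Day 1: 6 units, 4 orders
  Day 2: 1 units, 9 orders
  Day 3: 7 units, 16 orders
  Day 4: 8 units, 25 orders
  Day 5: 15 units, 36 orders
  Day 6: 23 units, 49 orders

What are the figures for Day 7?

Units: each term is the sum of the two before it; 6, 1, 7, 8, 15, 23 → 38.
For the orders, perfect squares: 2², 3², 4², …: 4, 9, 16, 25, 36, 49 → 64.
Combining the parts gives 38 units, 64 orders.

38 units, 64 orders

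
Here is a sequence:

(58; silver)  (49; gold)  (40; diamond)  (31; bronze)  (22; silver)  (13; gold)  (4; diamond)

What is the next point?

First slot goes 58, 49, 40, 31, 22, 13, 4 → -5 (−9 each step).
Rank: repeats silver → gold → diamond → bronze, so silver, gold, diamond, bronze, silver, gold, diamond → bronze.
So the next point is (-5; bronze).

(-5; bronze)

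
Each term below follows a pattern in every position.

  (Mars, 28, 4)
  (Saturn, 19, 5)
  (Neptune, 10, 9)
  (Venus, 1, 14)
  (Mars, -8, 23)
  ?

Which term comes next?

For the planet, repeats Mars → Saturn → Neptune → Venus: Mars, Saturn, Neptune, Venus, Mars → Saturn.
Second value: 28, 19, 10, 1, -8 → -17 (−9 each step).
Third value — each term is the sum of the two before it: 4, 5, 9, 14, 23 → 37.
Putting it together: (Saturn, -17, 37).

(Saturn, -17, 37)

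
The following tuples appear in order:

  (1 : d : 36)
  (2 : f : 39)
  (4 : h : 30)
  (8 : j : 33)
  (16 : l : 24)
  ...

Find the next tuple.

(32 : n : 27)

For the first slot, ×2 each step: 1, 2, 4, 8, 16 → 32.
Letter: letters move forward 2 places in the alphabet; d, f, h, j, l → n.
For the third slot, alternating steps +3, −9, +3, −9, …: 36, 39, 30, 33, 24 → 27.
So the next tuple is (32 : n : 27).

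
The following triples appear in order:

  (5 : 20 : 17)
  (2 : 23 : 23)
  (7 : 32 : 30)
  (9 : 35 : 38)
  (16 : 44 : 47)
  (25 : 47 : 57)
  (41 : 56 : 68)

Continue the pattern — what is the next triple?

First coordinate: each term is the sum of the two before it, so 5, 2, 7, 9, 16, 25, 41 → 66.
Second coordinate: alternating steps +3, +9, +3, +9, …; 20, 23, 32, 35, 44, 47, 56 → 59.
For the third coordinate, differences are 6, 7, 8, … (increasing by 1 each time): 17, 23, 30, 38, 47, 57, 68 → 80.
Putting it together: (66 : 59 : 80).

(66 : 59 : 80)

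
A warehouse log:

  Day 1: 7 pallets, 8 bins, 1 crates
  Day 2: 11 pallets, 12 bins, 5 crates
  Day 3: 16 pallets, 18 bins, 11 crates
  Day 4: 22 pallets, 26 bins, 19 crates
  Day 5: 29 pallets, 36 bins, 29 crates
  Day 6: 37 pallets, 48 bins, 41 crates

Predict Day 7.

46 pallets, 62 bins, 55 crates

Pallets: differences are 4, 5, 6, … (increasing by 1 each time); 7, 11, 16, 22, 29, 37 → 46.
Bins — differences are 4, 6, 8, … (increasing by 2 each time): 8, 12, 18, 26, 36, 48 → 62.
Crates — always 7 less than the bins: 1, 5, 11, 19, 29, 41 → 55.
So the next row is 46 pallets, 62 bins, 55 crates.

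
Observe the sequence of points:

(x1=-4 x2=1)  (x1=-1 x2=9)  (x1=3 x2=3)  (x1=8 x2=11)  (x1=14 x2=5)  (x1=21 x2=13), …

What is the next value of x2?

X2: 1, 9, 3, 11, 5, 13 → 7 (alternating steps +8, −6, +8, −6, …).

7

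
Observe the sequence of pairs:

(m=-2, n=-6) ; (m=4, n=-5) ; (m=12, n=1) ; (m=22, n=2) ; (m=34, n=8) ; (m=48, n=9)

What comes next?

M — differences are 6, 8, 10, … (increasing by 2 each time): -2, 4, 12, 22, 34, 48 → 64.
N: alternating steps +1, +6, +1, +6, …; -6, -5, 1, 2, 8, 9 → 15.
Combining the parts gives (m=64, n=15).

(m=64, n=15)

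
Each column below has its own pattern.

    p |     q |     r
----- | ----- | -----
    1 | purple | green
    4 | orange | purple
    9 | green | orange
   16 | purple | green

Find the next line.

Column p: differences are 3, 5, 7, … (increasing by 2 each time); 1, 4, 9, 16 → 25.
Column q — repeats purple → orange → green: purple, orange, green, purple → orange.
Column r: repeats green → purple → orange; green, purple, orange, green → purple.
So the next line is 25  orange  purple.

25  orange  purple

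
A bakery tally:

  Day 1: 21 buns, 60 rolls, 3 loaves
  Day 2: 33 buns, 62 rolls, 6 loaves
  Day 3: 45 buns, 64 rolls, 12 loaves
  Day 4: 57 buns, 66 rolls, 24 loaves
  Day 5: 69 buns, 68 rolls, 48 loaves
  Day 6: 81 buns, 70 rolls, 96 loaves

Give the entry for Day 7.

Buns: +12 each step; 21, 33, 45, 57, 69, 81 → 93.
Rolls: +2 each step; 60, 62, 64, 66, 68, 70 → 72.
Loaves: 3, 6, 12, 24, 48, 96 → 192 (×2 each step).
Putting it together: 93 buns, 72 rolls, 192 loaves.

93 buns, 72 rolls, 192 loaves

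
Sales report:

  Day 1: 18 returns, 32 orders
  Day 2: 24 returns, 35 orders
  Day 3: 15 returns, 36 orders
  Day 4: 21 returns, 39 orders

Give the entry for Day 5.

12 returns, 40 orders

Returns: 18, 24, 15, 21 → 12 (alternating steps +6, −9, +6, −9, …).
Orders: alternating steps +3, +1, +3, +1, …; 32, 35, 36, 39 → 40.
Combining the parts gives 12 returns, 40 orders.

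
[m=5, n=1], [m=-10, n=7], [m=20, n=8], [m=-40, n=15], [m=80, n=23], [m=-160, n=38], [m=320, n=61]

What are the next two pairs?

[m=-640, n=99], [m=1280, n=160]

M: ×(-2) each step; 5, -10, 20, -40, 80, -160, 320 → -640 → 1280.
N: each term is the sum of the two before it; 1, 7, 8, 15, 23, 38, 61 → 99 → 160.
So the next two pairs are [m=-640, n=99] and [m=1280, n=160].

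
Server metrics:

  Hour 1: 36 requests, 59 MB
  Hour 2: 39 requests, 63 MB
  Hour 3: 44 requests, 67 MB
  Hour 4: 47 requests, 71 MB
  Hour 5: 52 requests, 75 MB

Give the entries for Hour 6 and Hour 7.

Requests: 36, 39, 44, 47, 52 → 55 → 60 (alternating steps +3, +5, +3, +5, …).
MB — +4 each step: 59, 63, 67, 71, 75 → 79 → 83.
So the next two lines are 55 requests, 79 MB and 60 requests, 83 MB.

55 requests, 79 MB; 60 requests, 83 MB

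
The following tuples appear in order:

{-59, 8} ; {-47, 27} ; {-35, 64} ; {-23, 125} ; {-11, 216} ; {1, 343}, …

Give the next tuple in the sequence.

{13, 512}

First component: -59, -47, -35, -23, -11, 1 → 13 (+12 each step).
Second component — perfect cubes: 2³, 3³, 4³, …: 8, 27, 64, 125, 216, 343 → 512.
Putting it together: {13, 512}.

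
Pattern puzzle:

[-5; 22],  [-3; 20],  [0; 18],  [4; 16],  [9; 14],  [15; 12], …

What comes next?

[22; 10]

First value: -5, -3, 0, 4, 9, 15 → 22 (differences are 2, 3, 4, … (increasing by 1 each time)).
For the second value, −2 each step: 22, 20, 18, 16, 14, 12 → 10.
Combining the parts gives [22; 10].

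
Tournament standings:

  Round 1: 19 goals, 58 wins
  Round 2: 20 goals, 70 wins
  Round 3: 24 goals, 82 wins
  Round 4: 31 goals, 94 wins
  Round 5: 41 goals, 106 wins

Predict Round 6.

Goals: differences are 1, 4, 7, … (increasing by 3 each time); 19, 20, 24, 31, 41 → 54.
Wins goes 58, 70, 82, 94, 106 → 118 (+12 each step).
Combining the parts gives 54 goals, 118 wins.

54 goals, 118 wins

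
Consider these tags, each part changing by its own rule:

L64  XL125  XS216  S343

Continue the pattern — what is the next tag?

M512

Size — runs through clothing sizes XS→XL: L, XL, XS, S → M.
For the second component, perfect cubes: 4³, 5³, 6³, …: 64, 125, 216, 343 → 512.
So the next tag is M512.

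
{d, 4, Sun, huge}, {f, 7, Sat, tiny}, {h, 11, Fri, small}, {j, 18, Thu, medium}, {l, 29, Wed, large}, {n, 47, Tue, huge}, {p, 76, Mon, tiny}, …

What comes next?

Letter — letters move forward 2 places in the alphabet: d, f, h, j, l, n, p → r.
Second part — each term is the sum of the two before it: 4, 7, 11, 18, 29, 47, 76 → 123.
Day: runs backward through the weekdays Mon→Sun, so Sun, Sat, Fri, Thu, Wed, Tue, Mon → Sun.
Size: huge, tiny, small, medium, large, huge, tiny → small (repeats huge → tiny → small → medium → large).
Putting it together: {r, 123, Sun, small}.

{r, 123, Sun, small}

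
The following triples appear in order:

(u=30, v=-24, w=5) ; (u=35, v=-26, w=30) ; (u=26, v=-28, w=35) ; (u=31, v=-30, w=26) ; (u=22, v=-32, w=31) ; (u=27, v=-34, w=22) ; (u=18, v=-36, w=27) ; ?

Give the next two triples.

(u=23, v=-38, w=18), (u=14, v=-40, w=23)

U — alternating steps +5, −9, +5, −9, …: 30, 35, 26, 31, 22, 27, 18 → 23 → 14.
V: −2 each step, so -24, -26, -28, -30, -32, -34, -36 → -38 → -40.
For the w, always the previous value of the u: 5, 30, 35, 26, 31, 22, 27 → 18 → 23.
So the next two triples are (u=23, v=-38, w=18) and (u=14, v=-40, w=23).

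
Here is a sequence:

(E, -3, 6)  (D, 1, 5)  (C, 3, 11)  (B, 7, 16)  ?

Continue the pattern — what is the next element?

(A, 9, 27)

Letter goes E, D, C, B → A (letters move back 1 place in the alphabet).
Second entry: alternating steps +4, +2, +4, +2, …; -3, 1, 3, 7 → 9.
Third entry: 6, 5, 11, 16 → 27 (each term is the sum of the two before it).
Putting it together: (A, 9, 27).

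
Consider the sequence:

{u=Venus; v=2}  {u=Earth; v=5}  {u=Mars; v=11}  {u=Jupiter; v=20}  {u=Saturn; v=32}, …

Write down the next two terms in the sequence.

U goes Venus, Earth, Mars, Jupiter, Saturn → Uranus → Neptune (runs through the planets Mercury→Neptune).
V: differences are 3, 6, 9, … (increasing by 3 each time), so 2, 5, 11, 20, 32 → 47 → 65.
Putting the parts together: {u=Uranus; v=47} and then {u=Neptune; v=65}.

{u=Uranus; v=47}, {u=Neptune; v=65}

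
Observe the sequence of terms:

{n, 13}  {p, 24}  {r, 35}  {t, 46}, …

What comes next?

{v, 57}

Letter: letters move forward 2 places in the alphabet; n, p, r, t → v.
Second entry goes 13, 24, 35, 46 → 57 (+11 each step).
Putting it together: {v, 57}.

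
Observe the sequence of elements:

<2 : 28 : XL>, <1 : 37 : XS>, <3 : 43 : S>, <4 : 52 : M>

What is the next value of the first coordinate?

First coordinate goes 2, 1, 3, 4 → 7 (each term is the sum of the two before it).

7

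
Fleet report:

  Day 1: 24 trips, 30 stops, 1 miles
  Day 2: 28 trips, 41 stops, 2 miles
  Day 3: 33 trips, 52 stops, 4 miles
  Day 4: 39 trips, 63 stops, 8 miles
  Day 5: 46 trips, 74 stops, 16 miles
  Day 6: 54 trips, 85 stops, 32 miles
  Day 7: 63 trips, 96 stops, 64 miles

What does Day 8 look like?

Trips goes 24, 28, 33, 39, 46, 54, 63 → 73 (differences are 4, 5, 6, … (increasing by 1 each time)).
Stops — +11 each step: 30, 41, 52, 63, 74, 85, 96 → 107.
Miles: 1, 2, 4, 8, 16, 32, 64 → 128 (×2 each step).
Combining the parts gives 73 trips, 107 stops, 128 miles.

73 trips, 107 stops, 128 miles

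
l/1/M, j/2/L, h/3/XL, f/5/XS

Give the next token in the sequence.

Letter — letters move back 2 places in the alphabet: l, j, h, f → d.
Second component — each term is the sum of the two before it: 1, 2, 3, 5 → 8.
Size goes M, L, XL, XS → S (runs through clothing sizes XS→XL).
So the next token is d/8/S.

d/8/S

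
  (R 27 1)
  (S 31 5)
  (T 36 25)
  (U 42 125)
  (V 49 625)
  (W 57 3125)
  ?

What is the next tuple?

(X 66 15625)

Letter — letters move forward 1 place in the alphabet: R, S, T, U, V, W → X.
Second coordinate — differences are 4, 5, 6, … (increasing by 1 each time): 27, 31, 36, 42, 49, 57 → 66.
Third coordinate: 1, 5, 25, 125, 625, 3125 → 15625 (×5 each step).
Combining the parts gives (X 66 15625).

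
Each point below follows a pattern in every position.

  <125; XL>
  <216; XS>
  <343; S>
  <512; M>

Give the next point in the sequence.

<729; L>

First coordinate — perfect cubes: 5³, 6³, 7³, …: 125, 216, 343, 512 → 729.
Size: runs through clothing sizes XS→XL; XL, XS, S, M → L.
Putting it together: <729; L>.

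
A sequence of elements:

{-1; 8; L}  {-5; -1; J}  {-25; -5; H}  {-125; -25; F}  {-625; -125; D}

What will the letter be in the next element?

For the letter, letters move back 2 places in the alphabet: L, J, H, F, D → B.

B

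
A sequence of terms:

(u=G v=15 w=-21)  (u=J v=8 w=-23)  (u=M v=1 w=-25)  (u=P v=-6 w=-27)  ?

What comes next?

U — letters move forward 3 places in the alphabet: G, J, M, P → S.
V goes 15, 8, 1, -6 → -13 (−7 each step).
W: −2 each step, so -21, -23, -25, -27 → -29.
So the next term is (u=S v=-13 w=-29).

(u=S v=-13 w=-29)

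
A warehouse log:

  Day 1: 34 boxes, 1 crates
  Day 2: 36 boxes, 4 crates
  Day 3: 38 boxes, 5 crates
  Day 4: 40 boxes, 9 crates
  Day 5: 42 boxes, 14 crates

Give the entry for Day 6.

44 boxes, 23 crates

Boxes: +2 each step, so 34, 36, 38, 40, 42 → 44.
Crates: each term is the sum of the two before it; 1, 4, 5, 9, 14 → 23.
Combining the parts gives 44 boxes, 23 crates.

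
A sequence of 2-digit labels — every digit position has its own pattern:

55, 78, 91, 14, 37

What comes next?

First digit goes 5, 7, 9, 1, 3 → 5 (+2 each step, mod 10).
Second digit goes 5, 8, 1, 4, 7 → 0 (+3 each step, mod 10).
Combining the parts gives 50.

50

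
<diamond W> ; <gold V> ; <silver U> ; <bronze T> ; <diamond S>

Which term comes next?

<gold R>

Rank goes diamond, gold, silver, bronze, diamond → gold (repeats diamond → gold → silver → bronze).
Letter: letters move back 1 place in the alphabet, so W, V, U, T, S → R.
Putting it together: <gold R>.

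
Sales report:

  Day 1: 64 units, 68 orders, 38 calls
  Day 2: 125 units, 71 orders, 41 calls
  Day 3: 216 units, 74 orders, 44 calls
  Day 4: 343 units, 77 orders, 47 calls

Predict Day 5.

For the units, perfect cubes: 4³, 5³, 6³, …: 64, 125, 216, 343 → 512.
Orders: +3 each step; 68, 71, 74, 77 → 80.
Calls: +3 each step; 38, 41, 44, 47 → 50.
Combining the parts gives 512 units, 80 orders, 50 calls.

512 units, 80 orders, 50 calls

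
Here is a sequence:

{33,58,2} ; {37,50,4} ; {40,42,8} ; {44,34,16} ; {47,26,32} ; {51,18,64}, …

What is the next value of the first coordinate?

54

First coordinate goes 33, 37, 40, 44, 47, 51 → 54 (alternating steps +4, +3, +4, +3, …).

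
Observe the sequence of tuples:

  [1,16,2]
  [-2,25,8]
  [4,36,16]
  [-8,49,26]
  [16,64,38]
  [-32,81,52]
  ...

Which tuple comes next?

[64,100,68]

For the first slot, ×(-2) each step: 1, -2, 4, -8, 16, -32 → 64.
Second slot: perfect squares: 4², 5², 6², …, so 16, 25, 36, 49, 64, 81 → 100.
Third slot goes 2, 8, 16, 26, 38, 52 → 68 (differences are 6, 8, 10, … (increasing by 2 each time)).
Putting it together: [64,100,68].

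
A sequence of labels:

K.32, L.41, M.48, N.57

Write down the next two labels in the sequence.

Letter goes K, L, M, N → O → P (letters move forward 1 place in the alphabet).
Second component — alternating steps +9, +7, +9, +7, …: 32, 41, 48, 57 → 64 → 73.
Putting the parts together: O.64 and then P.73.

O.64 then P.73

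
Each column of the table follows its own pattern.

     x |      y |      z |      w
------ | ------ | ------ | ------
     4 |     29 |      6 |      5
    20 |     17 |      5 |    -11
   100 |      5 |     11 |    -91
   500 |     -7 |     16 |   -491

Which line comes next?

Column x: ×5 each step; 4, 20, 100, 500 → 2500.
Column y goes 29, 17, 5, -7 → -19 (−12 each step).
For the column z, each term is the sum of the two before it: 6, 5, 11, 16 → 27.
For the column w, together with the column x always sums to 9: 5, -11, -91, -491 → -2491.
So the next line is 2500  -19  27  -2491.

2500  -19  27  -2491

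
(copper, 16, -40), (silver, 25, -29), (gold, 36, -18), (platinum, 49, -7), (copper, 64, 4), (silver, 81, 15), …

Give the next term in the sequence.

Metal: repeats copper → silver → gold → platinum; copper, silver, gold, platinum, copper, silver → gold.
Second coordinate — perfect squares: 4², 5², 6², …: 16, 25, 36, 49, 64, 81 → 100.
Third coordinate: -40, -29, -18, -7, 4, 15 → 26 (+11 each step).
So the next term is (gold, 100, 26).

(gold, 100, 26)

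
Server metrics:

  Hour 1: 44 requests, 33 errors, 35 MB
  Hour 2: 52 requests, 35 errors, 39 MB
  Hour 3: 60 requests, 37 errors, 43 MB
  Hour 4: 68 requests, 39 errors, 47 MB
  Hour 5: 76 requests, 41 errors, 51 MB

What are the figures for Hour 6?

For the requests, +8 each step: 44, 52, 60, 68, 76 → 84.
Errors: 33, 35, 37, 39, 41 → 43 (+2 each step).
MB: +4 each step, so 35, 39, 43, 47, 51 → 55.
So the next record is 84 requests, 43 errors, 55 MB.

84 requests, 43 errors, 55 MB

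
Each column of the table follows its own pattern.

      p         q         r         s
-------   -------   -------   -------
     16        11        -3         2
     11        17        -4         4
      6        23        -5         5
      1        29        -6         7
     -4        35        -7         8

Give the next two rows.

For the column p, −5 each step: 16, 11, 6, 1, -4 → -9 → -14.
Column q: +6 each step, so 11, 17, 23, 29, 35 → 41 → 47.
Column r: −1 each step; -3, -4, -5, -6, -7 → -8 → -9.
Column s: alternating steps +2, +1, +2, +1, …, so 2, 4, 5, 7, 8 → 10 → 11.
So the next two rows are -9  41  -8  10 and -14  47  -9  11.

-9  41  -8  10; -14  47  -9  11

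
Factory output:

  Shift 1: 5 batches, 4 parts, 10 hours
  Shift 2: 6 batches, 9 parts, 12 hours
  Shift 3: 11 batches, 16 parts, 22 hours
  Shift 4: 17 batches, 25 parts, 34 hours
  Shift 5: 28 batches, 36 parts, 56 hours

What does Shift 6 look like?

Batches: each term is the sum of the two before it, so 5, 6, 11, 17, 28 → 45.
Parts goes 4, 9, 16, 25, 36 → 49 (perfect squares: 2², 3², 4², …).
Hours: always 2 × the batches; 10, 12, 22, 34, 56 → 90.
So the next record is 45 batches, 49 parts, 90 hours.

45 batches, 49 parts, 90 hours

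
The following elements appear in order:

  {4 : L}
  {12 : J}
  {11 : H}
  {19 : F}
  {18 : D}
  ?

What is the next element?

First value goes 4, 12, 11, 19, 18 → 26 (alternating steps +8, −1, +8, −1, …).
Letter: letters move back 2 places in the alphabet; L, J, H, F, D → B.
Putting it together: {26 : B}.

{26 : B}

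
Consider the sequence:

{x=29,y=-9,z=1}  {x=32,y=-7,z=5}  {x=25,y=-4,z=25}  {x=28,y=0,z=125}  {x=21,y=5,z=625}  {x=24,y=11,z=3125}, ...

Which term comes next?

X: 29, 32, 25, 28, 21, 24 → 17 (alternating steps +3, −7, +3, −7, …).
Y — differences are 2, 3, 4, … (increasing by 1 each time): -9, -7, -4, 0, 5, 11 → 18.
Z goes 1, 5, 25, 125, 625, 3125 → 15625 (×5 each step).
Putting it together: {x=17,y=18,z=15625}.

{x=17,y=18,z=15625}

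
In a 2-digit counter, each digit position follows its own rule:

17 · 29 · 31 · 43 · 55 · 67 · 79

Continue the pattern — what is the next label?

First digit goes 1, 2, 3, 4, 5, 6, 7 → 8 (+1 each step, mod 10).
Second digit goes 7, 9, 1, 3, 5, 7, 9 → 1 (+2 each step, mod 10).
Combining the parts gives 81.

81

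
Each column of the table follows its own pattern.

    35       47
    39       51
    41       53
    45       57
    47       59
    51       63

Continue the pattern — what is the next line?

First component — alternating steps +4, +2, +4, +2, …: 35, 39, 41, 45, 47, 51 → 53.
Second component — always 12 more than the first component: 47, 51, 53, 57, 59, 63 → 65.
So the next line is 53  65.

53  65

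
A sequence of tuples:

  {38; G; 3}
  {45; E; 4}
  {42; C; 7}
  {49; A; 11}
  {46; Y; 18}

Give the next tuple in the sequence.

{53; W; 29}

First value goes 38, 45, 42, 49, 46 → 53 (alternating steps +7, −3, +7, −3, …).
Letter: letters move back 2 places in the alphabet, wrapping A→Z; G, E, C, A, Y → W.
Third value — each term is the sum of the two before it: 3, 4, 7, 11, 18 → 29.
Putting it together: {53; W; 29}.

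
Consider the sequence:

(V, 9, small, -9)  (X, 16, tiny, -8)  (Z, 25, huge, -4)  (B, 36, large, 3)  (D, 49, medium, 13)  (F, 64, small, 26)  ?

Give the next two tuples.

For the letter, letters move forward 2 places in the alphabet, wrapping Z→A: V, X, Z, B, D, F → H → J.
Second entry goes 9, 16, 25, 36, 49, 64 → 81 → 100 (perfect squares: 3², 4², 5², …).
Size goes small, tiny, huge, large, medium, small → tiny → huge (repeats small → tiny → huge → large → medium).
Fourth entry: differences are 1, 4, 7, … (increasing by 3 each time); -9, -8, -4, 3, 13, 26 → 42 → 61.
Putting the parts together: (H, 81, tiny, 42) and then (J, 100, huge, 61).

(H, 81, tiny, 42), (J, 100, huge, 61)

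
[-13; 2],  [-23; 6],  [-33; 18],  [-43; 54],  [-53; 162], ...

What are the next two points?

First value: −10 each step, so -13, -23, -33, -43, -53 → -63 → -73.
Second value: ×3 each step; 2, 6, 18, 54, 162 → 486 → 1458.
Putting the parts together: [-63; 486] and then [-73; 1458].

[-63; 486], [-73; 1458]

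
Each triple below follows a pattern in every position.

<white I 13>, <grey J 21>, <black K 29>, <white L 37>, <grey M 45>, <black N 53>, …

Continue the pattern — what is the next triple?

<white O 61>

For the shade, repeats white → grey → black: white, grey, black, white, grey, black → white.
Letter: I, J, K, L, M, N → O (letters move forward 1 place in the alphabet).
Third component — +8 each step: 13, 21, 29, 37, 45, 53 → 61.
So the next triple is <white O 61>.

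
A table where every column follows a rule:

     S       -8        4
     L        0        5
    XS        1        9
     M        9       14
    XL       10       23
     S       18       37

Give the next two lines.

Size — repeats S → L → XS → M → XL: S, L, XS, M, XL, S → L → XS.
Second component: -8, 0, 1, 9, 10, 18 → 19 → 27 (alternating steps +8, +1, +8, +1, …).
Third component: each term is the sum of the two before it, so 4, 5, 9, 14, 23, 37 → 60 → 97.
Putting the parts together: L  19  60 and then XS  27  97.

L  19  60; XS  27  97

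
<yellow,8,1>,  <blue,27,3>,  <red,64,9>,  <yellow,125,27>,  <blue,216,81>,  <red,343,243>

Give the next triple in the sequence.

<yellow,512,729>

Colour: yellow, blue, red, yellow, blue, red → yellow (repeats yellow → blue → red).
Second entry: perfect cubes: 2³, 3³, 4³, …, so 8, 27, 64, 125, 216, 343 → 512.
Third entry: 1, 3, 9, 27, 81, 243 → 729 (×3 each step).
So the next triple is <yellow,512,729>.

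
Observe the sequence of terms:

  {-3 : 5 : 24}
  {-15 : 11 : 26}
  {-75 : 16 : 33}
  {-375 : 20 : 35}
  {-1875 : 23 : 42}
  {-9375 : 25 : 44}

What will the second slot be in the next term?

26

First slot goes -3, -15, -75, -375, -1875, -9375 → -46875 (×5 each step).
Second slot: differences are 6, 5, 4, … (decreasing by 1 each time), so 5, 11, 16, 20, 23, 25 → 26.
Third slot goes 24, 26, 33, 35, 42, 44 → 51 (alternating steps +2, +7, +2, +7, …).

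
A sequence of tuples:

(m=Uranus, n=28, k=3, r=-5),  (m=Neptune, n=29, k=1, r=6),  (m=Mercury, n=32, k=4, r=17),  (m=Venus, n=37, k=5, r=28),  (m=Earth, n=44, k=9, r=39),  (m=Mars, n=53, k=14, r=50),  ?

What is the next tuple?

(m=Jupiter, n=64, k=23, r=61)

M: runs through the planets Mercury→Neptune; Uranus, Neptune, Mercury, Venus, Earth, Mars → Jupiter.
N: differences are 1, 3, 5, … (increasing by 2 each time); 28, 29, 32, 37, 44, 53 → 64.
K: each term is the sum of the two before it; 3, 1, 4, 5, 9, 14 → 23.
R: -5, 6, 17, 28, 39, 50 → 61 (+11 each step).
Putting it together: (m=Jupiter, n=64, k=23, r=61).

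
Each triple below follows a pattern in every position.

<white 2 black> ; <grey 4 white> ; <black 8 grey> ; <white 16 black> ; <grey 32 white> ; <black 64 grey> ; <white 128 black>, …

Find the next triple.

<grey 256 white>

First shade: white, grey, black, white, grey, black, white → grey (repeats white → grey → black).
For the second value, ×2 each step: 2, 4, 8, 16, 32, 64, 128 → 256.
For the second shade, repeats black → white → grey: black, white, grey, black, white, grey, black → white.
Combining the parts gives <grey 256 white>.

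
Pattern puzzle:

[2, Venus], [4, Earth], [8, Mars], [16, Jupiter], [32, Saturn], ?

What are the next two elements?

For the first part, ×2 each step: 2, 4, 8, 16, 32 → 64 → 128.
Planet: runs through the planets Mercury→Neptune; Venus, Earth, Mars, Jupiter, Saturn → Uranus → Neptune.
Putting the parts together: [64, Uranus] and then [128, Neptune].

[64, Uranus], [128, Neptune]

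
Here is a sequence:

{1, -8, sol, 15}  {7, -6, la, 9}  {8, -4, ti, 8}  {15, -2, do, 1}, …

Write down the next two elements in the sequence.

First component: each term is the sum of the two before it; 1, 7, 8, 15 → 23 → 38.
Second component: -8, -6, -4, -2 → 0 → 2 (+2 each step).
Note: sol, la, ti, do → re → mi (runs through the solfège scale do→ti).
For the fourth component, together with the first component always sums to 16: 15, 9, 8, 1 → -7 → -22.
So the next two elements are {23, 0, re, -7} and {38, 2, mi, -22}.

{23, 0, re, -7}, {38, 2, mi, -22}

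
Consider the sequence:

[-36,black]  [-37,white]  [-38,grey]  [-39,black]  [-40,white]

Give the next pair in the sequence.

First component: −1 each step; -36, -37, -38, -39, -40 → -41.
Shade — repeats black → white → grey: black, white, grey, black, white → grey.
Combining the parts gives [-41,grey].

[-41,grey]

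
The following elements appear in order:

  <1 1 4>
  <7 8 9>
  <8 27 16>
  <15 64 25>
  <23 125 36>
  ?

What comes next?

<38 216 49>

First value — each term is the sum of the two before it: 1, 7, 8, 15, 23 → 38.
Second value: perfect cubes: 1³, 2³, 3³, …; 1, 8, 27, 64, 125 → 216.
Third value: perfect squares: 2², 3², 4², …; 4, 9, 16, 25, 36 → 49.
Combining the parts gives <38 216 49>.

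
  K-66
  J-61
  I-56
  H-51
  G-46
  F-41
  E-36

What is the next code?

D-31

Letter: K, J, I, H, G, F, E → D (letters move back 1 place in the alphabet).
Second component: −5 each step; 66, 61, 56, 51, 46, 41, 36 → 31.
Putting it together: D-31.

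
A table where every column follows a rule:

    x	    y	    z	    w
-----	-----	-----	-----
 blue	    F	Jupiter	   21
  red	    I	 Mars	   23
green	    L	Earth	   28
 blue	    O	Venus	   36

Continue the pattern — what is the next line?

Column x — repeats blue → red → green: blue, red, green, blue → red.
Column y: F, I, L, O → R (letters move forward 3 places in the alphabet).
Column z goes Jupiter, Mars, Earth, Venus → Mercury (runs backward through the planets Mercury→Neptune).
Column w goes 21, 23, 28, 36 → 47 (differences are 2, 5, 8, … (increasing by 3 each time)).
Combining the parts gives red  R  Mercury  47.

red  R  Mercury  47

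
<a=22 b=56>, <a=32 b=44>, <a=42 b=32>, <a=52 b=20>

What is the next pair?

A: +10 each step, so 22, 32, 42, 52 → 62.
For the b, −12 each step: 56, 44, 32, 20 → 8.
So the next pair is <a=62 b=8>.

<a=62 b=8>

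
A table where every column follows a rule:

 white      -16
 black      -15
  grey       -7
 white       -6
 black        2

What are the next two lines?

grey  3; white  11

Shade — repeats white → black → grey: white, black, grey, white, black → grey → white.
Second component goes -16, -15, -7, -6, 2 → 3 → 11 (alternating steps +1, +8, +1, +8, …).
Putting the parts together: grey  3 and then white  11.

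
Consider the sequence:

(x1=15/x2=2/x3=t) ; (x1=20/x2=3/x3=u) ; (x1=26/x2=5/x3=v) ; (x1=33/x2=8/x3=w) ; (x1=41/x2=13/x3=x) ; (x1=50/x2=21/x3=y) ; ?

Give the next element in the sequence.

(x1=60/x2=34/x3=z)

X1 — differences are 5, 6, 7, … (increasing by 1 each time): 15, 20, 26, 33, 41, 50 → 60.
X2 goes 2, 3, 5, 8, 13, 21 → 34 (each term is the sum of the two before it).
X3 goes t, u, v, w, x, y → z (letters move forward 1 place in the alphabet).
Putting it together: (x1=60/x2=34/x3=z).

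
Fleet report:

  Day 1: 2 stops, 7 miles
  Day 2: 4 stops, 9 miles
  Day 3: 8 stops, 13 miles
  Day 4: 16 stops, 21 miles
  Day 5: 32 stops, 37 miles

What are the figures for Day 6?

Stops: ×2 each step, so 2, 4, 8, 16, 32 → 64.
For the miles, always 5 more than the stops: 7, 9, 13, 21, 37 → 69.
Putting it together: 64 stops, 69 miles.

64 stops, 69 miles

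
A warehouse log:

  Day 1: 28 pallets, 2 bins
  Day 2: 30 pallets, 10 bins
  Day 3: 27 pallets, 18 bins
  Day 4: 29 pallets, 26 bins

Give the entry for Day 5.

26 pallets, 34 bins

Pallets goes 28, 30, 27, 29 → 26 (alternating steps +2, −3, +2, −3, …).
Bins: 2, 10, 18, 26 → 34 (+8 each step).
So the next row is 26 pallets, 34 bins.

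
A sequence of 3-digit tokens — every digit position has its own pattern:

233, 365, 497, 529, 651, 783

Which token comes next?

For the first digit, +1 each step, mod 10: 2, 3, 4, 5, 6, 7 → 8.
Second digit: +3 each step, mod 10; 3, 6, 9, 2, 5, 8 → 1.
For the third digit, +2 each step, mod 10: 3, 5, 7, 9, 1, 3 → 5.
So the next token is 815.

815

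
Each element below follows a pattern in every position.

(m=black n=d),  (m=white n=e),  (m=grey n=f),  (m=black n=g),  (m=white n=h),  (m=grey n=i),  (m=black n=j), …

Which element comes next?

(m=white n=k)

M: repeats black → white → grey; black, white, grey, black, white, grey, black → white.
N: letters move forward 1 place in the alphabet; d, e, f, g, h, i, j → k.
Putting it together: (m=white n=k).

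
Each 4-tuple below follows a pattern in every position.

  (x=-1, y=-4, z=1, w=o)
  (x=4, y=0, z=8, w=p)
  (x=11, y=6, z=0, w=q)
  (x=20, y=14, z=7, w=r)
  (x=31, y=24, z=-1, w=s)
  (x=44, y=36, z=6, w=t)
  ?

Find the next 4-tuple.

(x=59, y=50, z=-2, w=u)

For the x, differences are 5, 7, 9, … (increasing by 2 each time): -1, 4, 11, 20, 31, 44 → 59.
Y: differences are 4, 6, 8, … (increasing by 2 each time), so -4, 0, 6, 14, 24, 36 → 50.
Z goes 1, 8, 0, 7, -1, 6 → -2 (alternating steps +7, −8, +7, −8, …).
W: letters move forward 1 place in the alphabet; o, p, q, r, s, t → u.
Putting it together: (x=59, y=50, z=-2, w=u).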